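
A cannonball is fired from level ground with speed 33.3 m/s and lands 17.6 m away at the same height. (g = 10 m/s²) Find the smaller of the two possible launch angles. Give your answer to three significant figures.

4.57°

Level-ground range: R = v₀² sin(2θ)/g ⇒ sin 2θ = R g / v₀² = 17.6×10/33.3² = 0.1587.
2θ = arcsin(0.1587) = 9.131° or 180° − 9.131° = 170.869°.
So θ = 4.57° or θ = 85.4°.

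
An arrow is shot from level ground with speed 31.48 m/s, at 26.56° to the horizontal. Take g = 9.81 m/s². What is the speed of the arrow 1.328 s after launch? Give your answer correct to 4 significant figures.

28.18 m/s

v_x = 31.48 cos 26.56° = 28.158 m/s (constant).
v_y(t) = 31.48 sin 26.56° − g t = 14.076 − 9.81 × 1.328 = 1.0483 m/s.
Speed = √(v_x² + v_y²) = √(792.87 + 1.0989) = 28.18 m/s.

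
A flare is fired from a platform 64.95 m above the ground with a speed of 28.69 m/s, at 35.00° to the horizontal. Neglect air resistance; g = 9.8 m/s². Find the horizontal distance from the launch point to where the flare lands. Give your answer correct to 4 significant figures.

133.7 m

Components: v_x = 28.69 cos 35.00° = 23.501 m/s, v_y = 28.69 sin 35.00° = 16.456 m/s.
Vertical: 0 = 64.95 + 16.456 t − ½(9.8) t² ⇒ 4.900 t² − 16.456 t − 64.95 = 0.
t = [16.456 + √(270.80 + 1273.0)] / 9.800 = 5.6885 s.
Horizontal: R = v_x · t = 23.501 × 5.6885 = 133.7 m.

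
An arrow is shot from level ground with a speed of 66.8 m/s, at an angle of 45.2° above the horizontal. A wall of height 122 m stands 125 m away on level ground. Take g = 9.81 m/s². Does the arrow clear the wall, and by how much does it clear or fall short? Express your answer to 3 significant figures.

No — it falls 30.7 m short of clearing the wall.

v_x = 66.8 cos 45.2° = 47.07 m/s; v_y0 = 66.8 sin 45.2° = 47.40 m/s.
Time to reach the wall: t = 125 / 47.07 = 2.656 s.
Height at that point: y = 47.40×2.656 − 4.905×2.656² = 91.29 m.
That is 122 − 91.29 = 30.7 m below the top of the wall, so the arrow does not clear it.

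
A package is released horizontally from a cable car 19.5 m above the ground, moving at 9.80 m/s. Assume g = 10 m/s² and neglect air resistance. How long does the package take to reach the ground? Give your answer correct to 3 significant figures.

1.97 s

The horizontal speed doesn't affect the fall. With v_y0 = 0, h = ½ g t².
t = √(2 × 19.5 / 10) = √3.900 = 1.97 s.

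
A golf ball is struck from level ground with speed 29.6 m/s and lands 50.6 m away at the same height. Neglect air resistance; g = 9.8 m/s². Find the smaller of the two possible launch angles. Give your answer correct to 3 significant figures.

17.2°

Level-ground range: R = v₀² sin(2θ)/g ⇒ sin 2θ = R g / v₀² = 50.6×9.8/29.6² = 0.5660.
2θ = arcsin(0.5660) = 34.47° or 180° − 34.47° = 145.53°.
So θ = 17.2° or θ = 72.8°.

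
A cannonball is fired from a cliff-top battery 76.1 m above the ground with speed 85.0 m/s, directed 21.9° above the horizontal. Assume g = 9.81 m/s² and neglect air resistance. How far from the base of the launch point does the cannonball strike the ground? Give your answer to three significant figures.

657 m

Components: v_x = 85.0 cos 21.9° = 78.87 m/s, v_y = 85.0 sin 21.9° = 31.70 m/s.
Vertical: 0 = 76.1 + 31.70 t − ½(9.81) t² ⇒ 4.905 t² − 31.70 t − 76.1 = 0.
t = [31.70 + √(1005 + 1493)] / 9.810 = 8.326 s.
Horizontal: R = v_x · t = 78.87 × 8.326 = 657 m.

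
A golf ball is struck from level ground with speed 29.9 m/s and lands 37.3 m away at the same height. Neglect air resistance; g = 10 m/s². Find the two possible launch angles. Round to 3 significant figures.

12.3° and 77.7°

Level-ground range: R = v₀² sin(2θ)/g ⇒ sin 2θ = R g / v₀² = 37.3×10/29.9² = 0.4172.
2θ = arcsin(0.4172) = 24.66° or 180° − 24.66° = 155.34°.
So θ = 12.3° or θ = 77.7°.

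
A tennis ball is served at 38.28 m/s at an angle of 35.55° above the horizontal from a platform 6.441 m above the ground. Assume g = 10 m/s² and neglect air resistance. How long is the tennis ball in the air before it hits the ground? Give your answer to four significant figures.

4.724 s

Vertical component: v_y = 38.28 sin 35.55° = 22.256 m/s.
Taking up as positive with launch at y = 6.441 m, landing at y = 0: 0 = 6.441 + 22.256 t − ½(10) t².
Solving 5.000 t² − 22.256 t − 6.441 = 0 gives t = [22.256 + √(22.256² + 4·5.000·6.441)] / 10.00 = 4.724 s.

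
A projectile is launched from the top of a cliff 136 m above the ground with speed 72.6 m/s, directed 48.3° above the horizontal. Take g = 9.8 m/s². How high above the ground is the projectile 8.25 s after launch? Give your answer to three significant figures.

250 m

v_y0 = 72.6 sin 48.3° = 54.21 m/s.
y(t) = 136 + v_y0 t − ½ g t² = 136 + 54.21×8.25 − ½×9.8×8.25² = 250 m.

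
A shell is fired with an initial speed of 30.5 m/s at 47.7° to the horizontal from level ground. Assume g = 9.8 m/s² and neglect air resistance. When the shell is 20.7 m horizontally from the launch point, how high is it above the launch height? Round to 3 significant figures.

17.8 m

v_x = 30.5 cos 47.7° = 20.53 m/s, v_y0 = 30.5 sin 47.7° = 22.56 m/s.
Time to reach x = 20.7 m: t = x / v_x = 20.7 / 20.53 = 1.008 s.
y = v_y0 t − ½ g t² = 22.56×1.008 − 4.900×1.008² = 17.8 m.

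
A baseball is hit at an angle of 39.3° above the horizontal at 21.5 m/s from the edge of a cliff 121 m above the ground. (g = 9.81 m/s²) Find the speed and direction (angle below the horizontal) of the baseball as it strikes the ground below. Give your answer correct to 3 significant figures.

53.3 m/s at 71.8° below the horizontal

v_x = 21.5 cos 39.3° = 16.64 m/s (constant).
|v_y| at impact = √((13.62)² + 2×9.81×121) = 50.59 m/s.
Speed = √(16.64² + 50.59²) = 53.3 m/s; angle = arctan(50.59/16.64) = 71.8° below horizontal.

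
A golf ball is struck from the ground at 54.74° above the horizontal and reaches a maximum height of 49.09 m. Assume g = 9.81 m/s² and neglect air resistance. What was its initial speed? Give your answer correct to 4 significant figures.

38.01 m/s

At maximum height v_y = 0, so (v₀ sin θ)² = 2 g H.
v₀ sin 54.74° = √(2 × 9.81 × 49.09) = 31.035 m/s.
v₀ = 31.035 / sin 54.74° = 31.035 / 0.8165 = 38.01 m/s.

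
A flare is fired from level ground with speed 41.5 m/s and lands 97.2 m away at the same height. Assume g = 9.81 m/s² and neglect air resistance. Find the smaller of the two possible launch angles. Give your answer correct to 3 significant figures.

Level-ground range: R = v₀² sin(2θ)/g ⇒ sin 2θ = R g / v₀² = 97.2×9.81/41.5² = 0.5537.
2θ = arcsin(0.5537) = 33.62° or 180° − 33.62° = 146.38°.
So θ = 16.8° or θ = 73.2°.

16.8°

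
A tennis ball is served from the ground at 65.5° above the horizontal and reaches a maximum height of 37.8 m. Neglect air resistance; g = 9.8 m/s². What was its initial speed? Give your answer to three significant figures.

29.9 m/s

At maximum height v_y = 0, so (v₀ sin θ)² = 2 g H.
v₀ sin 65.5° = √(2 × 9.8 × 37.8) = 27.22 m/s.
v₀ = 27.22 / sin 65.5° = 27.22 / 0.9100 = 29.9 m/s.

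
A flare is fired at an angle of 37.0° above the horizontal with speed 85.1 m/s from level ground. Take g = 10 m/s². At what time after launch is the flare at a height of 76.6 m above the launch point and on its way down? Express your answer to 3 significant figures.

v_y0 = 85.1 sin 37.0° = 51.21 m/s.
Set y = v_y0 t − ½ g t² = 76.6: 5.000 t² − 51.21 t + 76.6 = 0.
t = [51.21 ± √(2622 − 1532)] / 10 = (51.21 ± 33.02) / 10, giving t = 1.82 s or t = 8.42 s.
On the way down corresponds to the larger root: t = 8.42 s.

8.42 s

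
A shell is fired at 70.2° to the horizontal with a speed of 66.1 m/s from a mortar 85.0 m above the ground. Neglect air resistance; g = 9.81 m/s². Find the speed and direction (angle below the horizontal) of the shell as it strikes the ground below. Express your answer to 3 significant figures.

77.7 m/s at 73.3° below the horizontal

v_x = 66.1 cos 70.2° = 22.39 m/s (constant).
|v_y| at impact = √((62.19)² + 2×9.81×85.0) = 74.40 m/s.
Speed = √(22.39² + 74.40²) = 77.7 m/s; angle = arctan(74.40/22.39) = 73.3° below horizontal.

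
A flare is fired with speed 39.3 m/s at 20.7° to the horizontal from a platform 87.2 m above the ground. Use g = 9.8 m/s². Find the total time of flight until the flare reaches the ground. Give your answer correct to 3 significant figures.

5.87 s

Vertical component: v_y = 39.3 sin 20.7° = 13.89 m/s.
Taking up as positive with launch at y = 87.2 m, landing at y = 0: 0 = 87.2 + 13.89 t − ½(9.8) t².
Solving 4.900 t² − 13.89 t − 87.2 = 0 gives t = [13.89 + √(13.89² + 4·4.900·87.2)] / 9.800 = 5.87 s.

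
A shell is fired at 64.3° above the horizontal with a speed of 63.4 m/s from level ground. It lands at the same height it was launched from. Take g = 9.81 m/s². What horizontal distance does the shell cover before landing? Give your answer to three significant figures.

For level ground, R = v₀² sin(2θ) / g.
sin(2 × 64.3°) = sin 128.6° = 0.7815.
R = (63.4)² × 0.7815 / 9.81 = 320 m.

320 m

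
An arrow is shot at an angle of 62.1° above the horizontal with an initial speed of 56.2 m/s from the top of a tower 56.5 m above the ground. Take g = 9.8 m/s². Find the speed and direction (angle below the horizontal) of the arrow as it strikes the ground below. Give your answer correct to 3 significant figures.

v_x = 56.2 cos 62.1° = 26.30 m/s (constant).
|v_y| at impact = √((49.67)² + 2×9.8×56.5) = 59.79 m/s.
Speed = √(26.30² + 59.79²) = 65.3 m/s; angle = arctan(59.79/26.30) = 66.3° below horizontal.

65.3 m/s at 66.3° below the horizontal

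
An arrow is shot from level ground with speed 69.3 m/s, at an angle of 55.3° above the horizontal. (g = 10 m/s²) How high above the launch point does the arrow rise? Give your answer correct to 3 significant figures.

162 m

Vertical component of launch velocity: v_y = 69.3 sin 55.3° = 56.97 m/s.
At the highest point the vertical velocity is zero, so v_y² = 2 g h_max.
h_max = (56.97)² / (2 × 10) = 3246 / 20.00 = 162 m.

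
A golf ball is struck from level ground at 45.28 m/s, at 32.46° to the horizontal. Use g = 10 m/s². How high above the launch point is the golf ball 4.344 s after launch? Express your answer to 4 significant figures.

11.22 m

v_y0 = 45.28 sin 32.46° = 24.302 m/s.
y(t) = v_y0 t − ½ g t² = 24.302×4.344 − 5.000×4.344² = 11.22 m.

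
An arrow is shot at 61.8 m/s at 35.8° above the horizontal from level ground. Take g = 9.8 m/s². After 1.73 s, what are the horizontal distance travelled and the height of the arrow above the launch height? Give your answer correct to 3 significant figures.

v_x = 61.8 cos 35.8° = 50.12 m/s; v_y0 = 61.8 sin 35.8° = 36.15 m/s.
x = v_x t = 50.12 × 1.73 = 86.7 m.
y = v_y0 t − ½ g t² = 36.15×1.73 − 4.900×1.73² = 47.9 m.

x = 86.7 m, y = 47.9 m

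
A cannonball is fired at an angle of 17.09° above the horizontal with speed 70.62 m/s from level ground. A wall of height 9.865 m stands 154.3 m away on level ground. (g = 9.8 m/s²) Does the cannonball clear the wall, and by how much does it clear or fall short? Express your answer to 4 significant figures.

v_x = 70.62 cos 17.09° = 67.502 m/s; v_y0 = 70.62 sin 17.09° = 20.753 m/s.
Time to reach the wall: t = 154.3 / 67.502 = 2.2859 s.
Height at that point: y = 20.753×2.2859 − 4.900×2.2859² = 21.835 m.
That is 21.835 − 9.865 = 11.97 m above the top of the wall, so the cannonball clears it.

Yes — it clears the wall by 11.97 m.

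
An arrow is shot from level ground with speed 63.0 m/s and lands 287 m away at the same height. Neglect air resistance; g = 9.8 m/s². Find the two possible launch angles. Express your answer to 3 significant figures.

22.6° and 67.4°

Level-ground range: R = v₀² sin(2θ)/g ⇒ sin 2θ = R g / v₀² = 287×9.8/63.0² = 0.7086.
2θ = arcsin(0.7086) = 45.12° or 180° − 45.12° = 134.88°.
So θ = 22.6° or θ = 67.4°.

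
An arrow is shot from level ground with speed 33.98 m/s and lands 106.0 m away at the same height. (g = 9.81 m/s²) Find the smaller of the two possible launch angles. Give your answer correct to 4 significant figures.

Level-ground range: R = v₀² sin(2θ)/g ⇒ sin 2θ = R g / v₀² = 106.0×9.81/33.98² = 0.9006.
2θ = arcsin(0.9006) = 64.237° or 180° − 64.237° = 115.763°.
So θ = 32.12° or θ = 57.88°.

32.12°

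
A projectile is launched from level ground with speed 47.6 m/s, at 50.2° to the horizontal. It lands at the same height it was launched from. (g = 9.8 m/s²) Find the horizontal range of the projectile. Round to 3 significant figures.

Components: v_x = 47.6 cos 50.2° = 30.47 m/s, v_y = 47.6 sin 50.2° = 36.57 m/s.
Time of flight (same landing height): t = 2 v_y / g = 2 × 36.57 / 9.8 = 7.463 s.
Range: R = v_x · t = 30.47 × 7.463 = 227 m.

227 m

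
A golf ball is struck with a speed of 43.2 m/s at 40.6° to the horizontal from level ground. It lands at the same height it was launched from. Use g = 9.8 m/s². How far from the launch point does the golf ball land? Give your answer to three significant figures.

188 m

For level ground, R = v₀² sin(2θ) / g.
sin(2 × 40.6°) = sin 81.20° = 0.9882.
R = (43.2)² × 0.9882 / 9.8 = 188 m.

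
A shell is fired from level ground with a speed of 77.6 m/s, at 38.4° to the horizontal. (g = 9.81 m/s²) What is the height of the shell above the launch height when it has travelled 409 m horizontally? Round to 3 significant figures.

v_x = 77.6 cos 38.4° = 60.81 m/s, v_y0 = 77.6 sin 38.4° = 48.20 m/s.
Time to reach x = 409 m: t = x / v_x = 409 / 60.81 = 6.726 s.
y = v_y0 t − ½ g t² = 48.20×6.726 − 4.905×6.726² = 102 m.

102 m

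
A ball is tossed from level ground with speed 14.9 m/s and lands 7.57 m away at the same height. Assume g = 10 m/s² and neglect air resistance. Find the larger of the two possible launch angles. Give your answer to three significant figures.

80.0°

Level-ground range: R = v₀² sin(2θ)/g ⇒ sin 2θ = R g / v₀² = 7.57×10/14.9² = 0.3410.
2θ = arcsin(0.3410) = 19.94° or 180° − 19.94° = 160.06°.
So θ = 9.97° or θ = 80.0°.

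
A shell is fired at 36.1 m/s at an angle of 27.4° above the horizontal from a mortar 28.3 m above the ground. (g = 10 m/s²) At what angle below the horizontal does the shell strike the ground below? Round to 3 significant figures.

v_x = 36.1 cos 27.4° = 32.05 m/s.
At impact |v_y| = √(v_y0² + 2 g h) = √(16.61² + 2×10×28.3) = 29.02 m/s.
Angle below horizontal = arctan(|v_y| / v_x) = arctan(29.02 / 32.05) = 42.2°.

42.2°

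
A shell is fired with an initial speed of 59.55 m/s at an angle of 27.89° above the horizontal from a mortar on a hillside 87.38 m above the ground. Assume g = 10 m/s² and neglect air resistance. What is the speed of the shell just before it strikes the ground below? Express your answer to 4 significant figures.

v_x = 59.55 cos 27.89° = 52.633 m/s is unchanged throughout.
For the vertical component, v_y² = v_y0² + 2 g h = (27.856)² + 2×10×87.38 = 2523.6, so |v_y| = 50.235 m/s.
Impact speed = √(v_x² + v_y²) = √(2770.2 + 2523.6) = 72.76 m/s.

72.76 m/s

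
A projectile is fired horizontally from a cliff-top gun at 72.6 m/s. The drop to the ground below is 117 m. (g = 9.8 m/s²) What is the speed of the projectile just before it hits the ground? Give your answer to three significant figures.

87.0 m/s

Fall time: t = √(2 × 117 / 9.8) = 4.886 s.
At impact: v_x = 72.6 m/s (unchanged), v_y = g t = 9.8 × 4.886 = 47.88 m/s.
Speed = √(v_x² + v_y²) = √(5271 + 2292) = 87.0 m/s.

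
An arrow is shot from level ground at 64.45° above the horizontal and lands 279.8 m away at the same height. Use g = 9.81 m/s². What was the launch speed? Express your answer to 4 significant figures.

On level ground, R = v₀² sin(2θ) / g, so v₀ = √(R g / sin 2θ).
sin(2 × 64.45°) = 0.7782.
v₀ = √(279.8 × 9.81 / 0.7782) = √3527.2 = 59.39 m/s.

59.39 m/s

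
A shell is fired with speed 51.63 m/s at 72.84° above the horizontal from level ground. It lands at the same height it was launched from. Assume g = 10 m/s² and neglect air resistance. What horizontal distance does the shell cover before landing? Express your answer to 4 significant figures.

150.3 m

Components: v_x = 51.63 cos 72.84° = 15.233 m/s, v_y = 51.63 sin 72.84° = 49.332 m/s.
Time of flight (same landing height): t = 2 v_y / g = 2 × 49.332 / 10 = 9.8664 s.
Range: R = v_x · t = 15.233 × 9.8664 = 150.3 m.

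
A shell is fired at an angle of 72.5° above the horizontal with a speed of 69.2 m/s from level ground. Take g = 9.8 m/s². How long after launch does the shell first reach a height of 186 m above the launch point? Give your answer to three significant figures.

v_y0 = 69.2 sin 72.5° = 66.00 m/s.
Set y = v_y0 t − ½ g t² = 186: 4.900 t² − 66.00 t + 186 = 0.
t = [66.00 ± √(4356 − 3646)] / 9.8 = (66.00 ± 26.65) / 9.8, giving t = 4.02 s or t = 9.45 s.
The shell is on the way up at the first time, so t = 4.02 s.

4.02 s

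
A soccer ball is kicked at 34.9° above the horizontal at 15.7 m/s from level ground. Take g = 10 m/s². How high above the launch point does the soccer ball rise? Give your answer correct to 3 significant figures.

4.03 m

Vertical component of launch velocity: v_y = 15.7 sin 34.9° = 8.983 m/s.
At the highest point the vertical velocity is zero, so v_y² = 2 g h_max.
h_max = (8.983)² / (2 × 10) = 80.69 / 20.00 = 4.03 m.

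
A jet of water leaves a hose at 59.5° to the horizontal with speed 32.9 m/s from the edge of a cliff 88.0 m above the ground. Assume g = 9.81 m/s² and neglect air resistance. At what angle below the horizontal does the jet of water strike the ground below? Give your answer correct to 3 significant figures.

v_x = 32.9 cos 59.5° = 16.70 m/s.
At impact |v_y| = √(v_y0² + 2 g h) = √(28.35² + 2×9.81×88.0) = 50.30 m/s.
Angle below horizontal = arctan(|v_y| / v_x) = arctan(50.30 / 16.70) = 71.6°.

71.6°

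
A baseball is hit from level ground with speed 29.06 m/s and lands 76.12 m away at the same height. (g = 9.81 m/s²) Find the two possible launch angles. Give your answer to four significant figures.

31.08° and 58.92°

Level-ground range: R = v₀² sin(2θ)/g ⇒ sin 2θ = R g / v₀² = 76.12×9.81/29.06² = 0.8843.
2θ = arcsin(0.8843) = 62.166° or 180° − 62.166° = 117.834°.
So θ = 31.08° or θ = 58.92°.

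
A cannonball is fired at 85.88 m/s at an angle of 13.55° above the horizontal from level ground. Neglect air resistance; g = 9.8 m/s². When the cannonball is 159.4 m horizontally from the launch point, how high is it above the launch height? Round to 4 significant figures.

v_x = 85.88 cos 13.55° = 83.490 m/s, v_y0 = 85.88 sin 13.55° = 20.121 m/s.
Time to reach x = 159.4 m: t = x / v_x = 159.4 / 83.490 = 1.9092 s.
y = v_y0 t − ½ g t² = 20.121×1.9092 − 4.900×1.9092² = 20.55 m.

20.55 m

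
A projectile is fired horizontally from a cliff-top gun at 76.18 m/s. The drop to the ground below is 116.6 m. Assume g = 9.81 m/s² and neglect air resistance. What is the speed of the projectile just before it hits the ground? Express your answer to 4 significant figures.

Fall time: t = √(2 × 116.6 / 9.81) = 4.8756 s.
At impact: v_x = 76.18 m/s (unchanged), v_y = g t = 9.81 × 4.8756 = 47.830 m/s.
Speed = √(v_x² + v_y²) = √(5803.4 + 2287.7) = 89.95 m/s.

89.95 m/s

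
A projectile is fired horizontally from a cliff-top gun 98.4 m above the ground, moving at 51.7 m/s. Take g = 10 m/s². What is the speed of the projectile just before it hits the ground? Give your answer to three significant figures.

68.1 m/s

Fall time: t = √(2 × 98.4 / 10) = 4.436 s.
At impact: v_x = 51.7 m/s (unchanged), v_y = g t = 10 × 4.436 = 44.36 m/s.
Speed = √(v_x² + v_y²) = √(2673 + 1968) = 68.1 m/s.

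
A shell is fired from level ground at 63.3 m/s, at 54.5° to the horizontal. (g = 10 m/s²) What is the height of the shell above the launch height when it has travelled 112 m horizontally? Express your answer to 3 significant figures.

v_x = 63.3 cos 54.5° = 36.76 m/s, v_y0 = 63.3 sin 54.5° = 51.53 m/s.
Time to reach x = 112 m: t = x / v_x = 112 / 36.76 = 3.047 s.
y = v_y0 t − ½ g t² = 51.53×3.047 − 5.000×3.047² = 111 m.

111 m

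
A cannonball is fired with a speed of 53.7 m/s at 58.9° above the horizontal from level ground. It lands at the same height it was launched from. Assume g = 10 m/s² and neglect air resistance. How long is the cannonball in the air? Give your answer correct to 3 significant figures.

Vertical component: v_y = 53.7 sin 58.9° = 45.98 m/s.
For a projectile landing at launch height, time of flight is t = 2 v_y / g = 2 × 45.98 / 10 = 9.20 s.

9.20 s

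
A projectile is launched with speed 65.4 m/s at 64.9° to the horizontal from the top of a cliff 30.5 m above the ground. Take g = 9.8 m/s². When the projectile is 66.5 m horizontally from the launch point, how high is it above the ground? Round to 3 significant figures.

144 m

v_x = 65.4 cos 64.9° = 27.74 m/s, v_y0 = 65.4 sin 64.9° = 59.22 m/s.
Time to reach x = 66.5 m: t = x / v_x = 66.5 / 27.74 = 2.397 s.
y = 30.5 + v_y0 t − ½ g t² = 30.5 + 59.22×2.397 − 4.900×2.397² = 144 m.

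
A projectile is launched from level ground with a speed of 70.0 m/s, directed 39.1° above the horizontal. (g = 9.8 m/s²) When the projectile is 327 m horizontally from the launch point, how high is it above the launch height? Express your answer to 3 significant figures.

v_x = 70.0 cos 39.1° = 54.32 m/s, v_y0 = 70.0 sin 39.1° = 44.15 m/s.
Time to reach x = 327 m: t = x / v_x = 327 / 54.32 = 6.020 s.
y = v_y0 t − ½ g t² = 44.15×6.020 − 4.900×6.020² = 88.2 m.

88.2 m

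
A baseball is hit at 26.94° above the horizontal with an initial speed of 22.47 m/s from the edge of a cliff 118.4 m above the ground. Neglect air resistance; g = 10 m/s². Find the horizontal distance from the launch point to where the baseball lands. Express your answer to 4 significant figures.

120.0 m

Components: v_x = 22.47 cos 26.94° = 20.032 m/s, v_y = 22.47 sin 26.94° = 10.180 m/s.
Vertical: 0 = 118.4 + 10.180 t − ½(10) t² ⇒ 5.000 t² − 10.180 t − 118.4 = 0.
t = [10.180 + √(103.63 + 2368.0)] / 10.00 = 5.9895 s.
Horizontal: R = v_x · t = 20.032 × 5.9895 = 120.0 m.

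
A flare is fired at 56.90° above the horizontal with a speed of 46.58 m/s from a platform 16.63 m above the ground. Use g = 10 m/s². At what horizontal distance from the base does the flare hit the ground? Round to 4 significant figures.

Components: v_x = 46.58 cos 56.90° = 25.437 m/s, v_y = 46.58 sin 56.90° = 39.021 m/s.
Vertical: 0 = 16.63 + 39.021 t − ½(10) t² ⇒ 5.000 t² − 39.021 t − 16.63 = 0.
t = [39.021 + √(1522.6 + 332.60)] / 10.00 = 8.2093 s.
Horizontal: R = v_x · t = 25.437 × 8.2093 = 208.8 m.

208.8 m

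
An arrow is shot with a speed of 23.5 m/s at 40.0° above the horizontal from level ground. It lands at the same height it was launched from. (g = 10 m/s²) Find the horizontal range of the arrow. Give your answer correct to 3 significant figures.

54.4 m

For level ground, R = v₀² sin(2θ) / g.
sin(2 × 40.0°) = sin 80.00° = 0.9848.
R = (23.5)² × 0.9848 / 10 = 54.4 m.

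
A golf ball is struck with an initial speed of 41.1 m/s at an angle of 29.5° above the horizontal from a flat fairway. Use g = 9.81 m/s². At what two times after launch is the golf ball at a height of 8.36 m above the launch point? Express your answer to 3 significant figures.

0.466 s and 3.66 s

v_y0 = 41.1 sin 29.5° = 20.24 m/s.
Set y = v_y0 t − ½ g t² = 8.36: 4.905 t² − 20.24 t + 8.36 = 0.
t = [20.24 ± √(409.7 − 164.0)] / 9.81 = (20.24 ± 15.67) / 9.81, giving t = 0.466 s or t = 3.66 s.
So the golf ball is at 8.36 m at t = 0.466 s (rising) and t = 3.66 s (falling).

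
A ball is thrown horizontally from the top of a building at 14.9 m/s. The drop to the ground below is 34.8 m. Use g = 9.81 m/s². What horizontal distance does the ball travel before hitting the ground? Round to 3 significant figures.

39.7 m

Initial vertical velocity is zero, so the fall time comes from h = ½ g t²: t = √(2 × 34.8 / 9.81) = 2.664 s.
Horizontal motion is uniform at 14.9 m/s, so x = 14.9 × 2.664 = 39.7 m.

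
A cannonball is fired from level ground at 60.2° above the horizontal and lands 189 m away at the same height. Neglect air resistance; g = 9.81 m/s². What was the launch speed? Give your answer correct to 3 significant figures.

On level ground, R = v₀² sin(2θ) / g, so v₀ = √(R g / sin 2θ).
sin(2 × 60.2°) = 0.8625.
v₀ = √(189 × 9.81 / 0.8625) = √2150 = 46.4 m/s.

46.4 m/s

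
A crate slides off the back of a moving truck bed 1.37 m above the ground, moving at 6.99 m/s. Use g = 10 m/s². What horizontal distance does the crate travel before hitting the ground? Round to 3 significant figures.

3.66 m

Initial vertical velocity is zero, so the fall time comes from h = ½ g t²: t = √(2 × 1.37 / 10) = 0.5235 s.
Horizontal motion is uniform at 6.99 m/s, so x = 6.99 × 0.5235 = 3.66 m.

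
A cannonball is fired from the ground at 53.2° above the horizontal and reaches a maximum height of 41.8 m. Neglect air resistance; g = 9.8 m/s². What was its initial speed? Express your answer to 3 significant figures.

At maximum height v_y = 0, so (v₀ sin θ)² = 2 g H.
v₀ sin 53.2° = √(2 × 9.8 × 41.8) = 28.62 m/s.
v₀ = 28.62 / sin 53.2° = 28.62 / 0.8007 = 35.7 m/s.

35.7 m/s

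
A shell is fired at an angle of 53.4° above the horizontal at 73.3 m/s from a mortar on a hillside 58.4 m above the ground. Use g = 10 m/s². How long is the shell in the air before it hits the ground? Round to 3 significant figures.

Vertical component: v_y = 73.3 sin 53.4° = 58.85 m/s.
Taking up as positive with launch at y = 58.4 m, landing at y = 0: 0 = 58.4 + 58.85 t − ½(10) t².
Solving 5.000 t² − 58.85 t − 58.4 = 0 gives t = [58.85 + √(58.85² + 4·5.000·58.4)] / 10.00 = 12.7 s.

12.7 s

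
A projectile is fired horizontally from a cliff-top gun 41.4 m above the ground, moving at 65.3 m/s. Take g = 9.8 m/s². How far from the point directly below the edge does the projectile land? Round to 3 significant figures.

Initial vertical velocity is zero, so the fall time comes from h = ½ g t²: t = √(2 × 41.4 / 9.8) = 2.907 s.
Horizontal motion is uniform at 65.3 m/s, so x = 65.3 × 2.907 = 190 m.

190 m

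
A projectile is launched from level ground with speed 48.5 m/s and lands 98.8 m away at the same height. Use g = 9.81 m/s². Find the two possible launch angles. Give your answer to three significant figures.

Level-ground range: R = v₀² sin(2θ)/g ⇒ sin 2θ = R g / v₀² = 98.8×9.81/48.5² = 0.4120.
2θ = arcsin(0.4120) = 24.33° or 180° − 24.33° = 155.67°.
So θ = 12.2° or θ = 77.8°.

12.2° and 77.8°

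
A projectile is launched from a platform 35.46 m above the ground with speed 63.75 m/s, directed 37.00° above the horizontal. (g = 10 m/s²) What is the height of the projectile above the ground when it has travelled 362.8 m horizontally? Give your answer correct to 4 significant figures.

54.96 m

v_x = 63.75 cos 37.00° = 50.913 m/s, v_y0 = 63.75 sin 37.00° = 38.366 m/s.
Time to reach x = 362.8 m: t = x / v_x = 362.8 / 50.913 = 7.1259 s.
y = 35.46 + v_y0 t − ½ g t² = 35.46 + 38.366×7.1259 − 5.000×7.1259² = 54.96 m.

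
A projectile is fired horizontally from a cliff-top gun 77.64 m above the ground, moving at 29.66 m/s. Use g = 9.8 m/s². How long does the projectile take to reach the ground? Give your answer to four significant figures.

The horizontal speed doesn't affect the fall. With v_y0 = 0, h = ½ g t².
t = √(2 × 77.64 / 9.8) = √15.845 = 3.981 s.

3.981 s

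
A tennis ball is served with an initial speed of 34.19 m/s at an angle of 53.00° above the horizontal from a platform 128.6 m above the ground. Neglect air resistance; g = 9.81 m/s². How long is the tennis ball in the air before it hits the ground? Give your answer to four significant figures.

Vertical component: v_y = 34.19 sin 53.00° = 27.305 m/s.
Taking up as positive with launch at y = 128.6 m, landing at y = 0: 0 = 128.6 + 27.305 t − ½(9.81) t².
Solving 4.905 t² − 27.305 t − 128.6 = 0 gives t = [27.305 + √(27.305² + 4·4.905·128.6)] / 9.810 = 8.611 s.

8.611 s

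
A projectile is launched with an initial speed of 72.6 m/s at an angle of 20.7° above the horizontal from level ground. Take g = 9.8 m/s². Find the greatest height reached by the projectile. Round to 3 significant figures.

Vertical component of launch velocity: v_y = 72.6 sin 20.7° = 25.66 m/s.
At the highest point the vertical velocity is zero, so v_y² = 2 g h_max.
h_max = (25.66)² / (2 × 9.8) = 658.4 / 19.60 = 33.6 m.

33.6 m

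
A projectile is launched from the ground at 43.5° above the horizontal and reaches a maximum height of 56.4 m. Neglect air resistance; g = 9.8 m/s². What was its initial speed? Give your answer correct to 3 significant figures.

48.3 m/s

At maximum height v_y = 0, so (v₀ sin θ)² = 2 g H.
v₀ sin 43.5° = √(2 × 9.8 × 56.4) = 33.25 m/s.
v₀ = 33.25 / sin 43.5° = 33.25 / 0.6884 = 48.3 m/s.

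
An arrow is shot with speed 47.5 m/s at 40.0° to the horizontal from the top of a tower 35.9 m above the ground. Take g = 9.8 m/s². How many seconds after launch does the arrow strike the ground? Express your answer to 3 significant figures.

7.24 s

Vertical component: v_y = 47.5 sin 40.0° = 30.53 m/s.
Taking up as positive with launch at y = 35.9 m, landing at y = 0: 0 = 35.9 + 30.53 t − ½(9.8) t².
Solving 4.900 t² − 30.53 t − 35.9 = 0 gives t = [30.53 + √(30.53² + 4·4.900·35.9)] / 9.800 = 7.24 s.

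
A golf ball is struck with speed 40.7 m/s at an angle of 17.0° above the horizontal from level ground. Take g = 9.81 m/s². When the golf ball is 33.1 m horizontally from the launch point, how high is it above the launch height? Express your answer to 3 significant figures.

v_x = 40.7 cos 17.0° = 38.92 m/s, v_y0 = 40.7 sin 17.0° = 11.90 m/s.
Time to reach x = 33.1 m: t = x / v_x = 33.1 / 38.92 = 0.8505 s.
y = v_y0 t − ½ g t² = 11.90×0.8505 − 4.905×0.8505² = 6.57 m.

6.57 m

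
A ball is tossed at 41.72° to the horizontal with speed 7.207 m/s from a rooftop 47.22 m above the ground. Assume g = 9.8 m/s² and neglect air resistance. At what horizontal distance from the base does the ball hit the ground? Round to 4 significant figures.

19.54 m

Components: v_x = 7.207 cos 41.72° = 5.3793 m/s, v_y = 7.207 sin 41.72° = 4.7962 m/s.
Vertical: 0 = 47.22 + 4.7962 t − ½(9.8) t² ⇒ 4.900 t² − 4.7962 t − 47.22 = 0.
t = [4.7962 + √(23.004 + 925.51)] / 9.800 = 3.6321 s.
Horizontal: R = v_x · t = 5.3793 × 3.6321 = 19.54 m.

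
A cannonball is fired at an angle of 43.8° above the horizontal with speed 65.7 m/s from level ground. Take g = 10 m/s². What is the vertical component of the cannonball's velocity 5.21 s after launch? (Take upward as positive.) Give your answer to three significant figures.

Initial vertical component: v_y0 = 65.7 sin 43.8° = 45.47 m/s.
v_y(t) = v_y0 − g t = 45.47 − 10 × 5.21 = -6.63 m/s.

-6.63 m/s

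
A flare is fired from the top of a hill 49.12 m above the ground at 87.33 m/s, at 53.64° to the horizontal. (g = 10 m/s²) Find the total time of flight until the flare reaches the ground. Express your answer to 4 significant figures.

Vertical component: v_y = 87.33 sin 53.64° = 70.328 m/s.
Taking up as positive with launch at y = 49.12 m, landing at y = 0: 0 = 49.12 + 70.328 t − ½(10) t².
Solving 5.000 t² − 70.328 t − 49.12 = 0 gives t = [70.328 + √(70.328² + 4·5.000·49.12)] / 10.00 = 14.73 s.

14.73 s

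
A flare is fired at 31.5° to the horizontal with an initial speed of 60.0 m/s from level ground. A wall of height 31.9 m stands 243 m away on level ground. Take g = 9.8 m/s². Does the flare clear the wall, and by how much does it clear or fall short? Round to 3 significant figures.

v_x = 60.0 cos 31.5° = 51.16 m/s; v_y0 = 60.0 sin 31.5° = 31.35 m/s.
Time to reach the wall: t = 243 / 51.16 = 4.750 s.
Height at that point: y = 31.35×4.750 − 4.900×4.750² = 38.36 m.
That is 38.36 − 31.9 = 6.46 m above the top of the wall, so the flare clears it.

Yes — it clears the wall by 6.46 m.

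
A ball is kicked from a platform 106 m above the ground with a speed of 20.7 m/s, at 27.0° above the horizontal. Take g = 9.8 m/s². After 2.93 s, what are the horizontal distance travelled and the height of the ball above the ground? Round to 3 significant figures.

v_x = 20.7 cos 27.0° = 18.44 m/s; v_y0 = 20.7 sin 27.0° = 9.398 m/s.
x = v_x t = 18.44 × 2.93 = 54.0 m.
y = 106 + v_y0 t − ½ g t² = 91.5 m.

x = 54.0 m, y = 91.5 m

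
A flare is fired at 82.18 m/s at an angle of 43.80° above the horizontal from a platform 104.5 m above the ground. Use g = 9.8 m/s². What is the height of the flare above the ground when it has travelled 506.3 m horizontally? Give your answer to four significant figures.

233.0 m

v_x = 82.18 cos 43.80° = 59.314 m/s, v_y0 = 82.18 sin 43.80° = 56.880 m/s.
Time to reach x = 506.3 m: t = x / v_x = 506.3 / 59.314 = 8.5359 s.
y = 104.5 + v_y0 t − ½ g t² = 104.5 + 56.880×8.5359 − 4.900×8.5359² = 233.0 m.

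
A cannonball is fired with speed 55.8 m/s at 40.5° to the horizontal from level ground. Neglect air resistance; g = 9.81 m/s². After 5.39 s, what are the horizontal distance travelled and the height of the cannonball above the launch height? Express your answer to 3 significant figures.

v_x = 55.8 cos 40.5° = 42.43 m/s; v_y0 = 55.8 sin 40.5° = 36.24 m/s.
x = v_x t = 42.43 × 5.39 = 229 m.
y = v_y0 t − ½ g t² = 36.24×5.39 − 4.905×5.39² = 52.8 m.

x = 229 m, y = 52.8 m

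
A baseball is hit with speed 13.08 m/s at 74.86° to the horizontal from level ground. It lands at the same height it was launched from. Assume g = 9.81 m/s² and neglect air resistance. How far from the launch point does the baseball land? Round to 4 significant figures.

Components: v_x = 13.08 cos 74.86° = 3.4162 m/s, v_y = 13.08 sin 74.86° = 12.626 m/s.
Time of flight (same landing height): t = 2 v_y / g = 2 × 12.626 / 9.81 = 2.5741 s.
Range: R = v_x · t = 3.4162 × 2.5741 = 8.794 m.

8.794 m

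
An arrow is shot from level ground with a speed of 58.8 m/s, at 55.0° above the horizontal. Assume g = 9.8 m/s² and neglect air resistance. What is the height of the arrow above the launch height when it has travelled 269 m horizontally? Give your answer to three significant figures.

72.5 m

v_x = 58.8 cos 55.0° = 33.73 m/s, v_y0 = 58.8 sin 55.0° = 48.17 m/s.
Time to reach x = 269 m: t = x / v_x = 269 / 33.73 = 7.975 s.
y = v_y0 t − ½ g t² = 48.17×7.975 − 4.900×7.975² = 72.5 m.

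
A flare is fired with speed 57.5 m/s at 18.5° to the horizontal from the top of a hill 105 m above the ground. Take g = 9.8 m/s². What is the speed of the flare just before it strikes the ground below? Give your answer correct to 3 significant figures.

73.2 m/s

v_x = 57.5 cos 18.5° = 54.53 m/s is unchanged throughout.
For the vertical component, v_y² = v_y0² + 2 g h = (18.25)² + 2×9.8×105 = 2391, so |v_y| = 48.90 m/s.
Impact speed = √(v_x² + v_y²) = √(2974 + 2391) = 73.2 m/s.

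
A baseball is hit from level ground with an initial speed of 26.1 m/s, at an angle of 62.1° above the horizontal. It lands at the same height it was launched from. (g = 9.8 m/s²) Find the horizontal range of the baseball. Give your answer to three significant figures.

57.5 m

For level ground, R = v₀² sin(2θ) / g.
sin(2 × 62.1°) = sin 124.2° = 0.8271.
R = (26.1)² × 0.8271 / 9.8 = 57.5 m.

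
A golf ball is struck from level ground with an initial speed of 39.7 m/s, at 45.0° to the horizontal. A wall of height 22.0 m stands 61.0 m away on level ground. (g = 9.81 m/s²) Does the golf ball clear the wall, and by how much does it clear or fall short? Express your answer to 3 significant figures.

Yes — it clears the wall by 15.8 m.

v_x = 39.7 cos 45.0° = 28.07 m/s; v_y0 = 39.7 sin 45.0° = 28.07 m/s.
Time to reach the wall: t = 61.0 / 28.07 = 2.173 s.
Height at that point: y = 28.07×2.173 − 4.905×2.173² = 37.84 m.
That is 37.84 − 22.0 = 15.8 m above the top of the wall, so the golf ball clears it.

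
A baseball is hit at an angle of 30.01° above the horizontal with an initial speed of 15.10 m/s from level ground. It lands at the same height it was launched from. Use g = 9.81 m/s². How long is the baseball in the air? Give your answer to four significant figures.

1.540 s

Vertical component: v_y = 15.10 sin 30.01° = 7.5523 m/s.
For a projectile landing at launch height, time of flight is t = 2 v_y / g = 2 × 7.5523 / 9.81 = 1.540 s.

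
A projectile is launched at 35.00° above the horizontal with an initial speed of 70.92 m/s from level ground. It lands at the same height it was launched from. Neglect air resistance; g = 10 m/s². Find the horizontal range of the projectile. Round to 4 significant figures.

For level ground, R = v₀² sin(2θ) / g.
sin(2 × 35.00°) = sin 70.000° = 0.9397.
R = (70.92)² × 0.9397 / 10 = 472.6 m.

472.6 m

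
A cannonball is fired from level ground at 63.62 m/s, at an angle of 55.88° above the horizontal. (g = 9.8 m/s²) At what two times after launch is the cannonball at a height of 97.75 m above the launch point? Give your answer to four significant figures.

v_y0 = 63.62 sin 55.88° = 52.669 m/s.
Set y = v_y0 t − ½ g t² = 97.75: 4.900 t² − 52.669 t + 97.75 = 0.
t = [52.669 ± √(2774.0 − 1915.9)] / 9.8 = (52.669 ± 29.293) / 9.8, giving t = 2.385 s or t = 8.363 s.
So the cannonball is at 97.75 m at t = 2.385 s (rising) and t = 8.363 s (falling).

2.385 s and 8.363 s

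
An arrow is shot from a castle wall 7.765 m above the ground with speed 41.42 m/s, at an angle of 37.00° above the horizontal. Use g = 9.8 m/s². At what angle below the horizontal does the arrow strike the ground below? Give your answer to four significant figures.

40.06°

v_x = 41.42 cos 37.00° = 33.079 m/s.
At impact |v_y| = √(v_y0² + 2 g h) = √(24.927² + 2×9.8×7.765) = 27.813 m/s.
Angle below horizontal = arctan(|v_y| / v_x) = arctan(27.813 / 33.079) = 40.06°.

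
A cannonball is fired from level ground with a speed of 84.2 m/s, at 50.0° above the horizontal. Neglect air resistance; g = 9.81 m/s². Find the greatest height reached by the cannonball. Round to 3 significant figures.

212 m

Vertical component of launch velocity: v_y = 84.2 sin 50.0° = 64.50 m/s.
At the highest point the vertical velocity is zero, so v_y² = 2 g h_max.
h_max = (64.50)² / (2 × 9.81) = 4160 / 19.62 = 212 m.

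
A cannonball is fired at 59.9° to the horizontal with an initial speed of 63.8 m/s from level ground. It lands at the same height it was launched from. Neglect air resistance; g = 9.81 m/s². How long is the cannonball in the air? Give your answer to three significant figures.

Vertical component: v_y = 63.8 sin 59.9° = 55.20 m/s.
For a projectile landing at launch height, time of flight is t = 2 v_y / g = 2 × 55.20 / 9.81 = 11.3 s.

11.3 s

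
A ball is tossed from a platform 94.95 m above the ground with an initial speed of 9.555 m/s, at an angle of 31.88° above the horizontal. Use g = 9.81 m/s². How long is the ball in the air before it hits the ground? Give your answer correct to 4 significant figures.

4.944 s

Vertical component: v_y = 9.555 sin 31.88° = 5.0464 m/s.
Taking up as positive with launch at y = 94.95 m, landing at y = 0: 0 = 94.95 + 5.0464 t − ½(9.81) t².
Solving 4.905 t² − 5.0464 t − 94.95 = 0 gives t = [5.0464 + √(5.0464² + 4·4.905·94.95)] / 9.810 = 4.944 s.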